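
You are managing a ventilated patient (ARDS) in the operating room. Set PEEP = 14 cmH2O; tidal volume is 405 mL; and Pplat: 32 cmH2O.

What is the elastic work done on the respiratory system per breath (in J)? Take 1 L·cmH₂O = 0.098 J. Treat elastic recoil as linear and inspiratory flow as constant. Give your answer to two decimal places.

Elastic work ≈ ½ × (Pplat − PEEP) × Vt = 0.5 × (32 − 14) × 0.405 L = 0.5 × 18.0 × 0.405 = 3.645 L·cmH2O.
× 0.098 J/(L·cmH2O) → 0.3572 J.

0.36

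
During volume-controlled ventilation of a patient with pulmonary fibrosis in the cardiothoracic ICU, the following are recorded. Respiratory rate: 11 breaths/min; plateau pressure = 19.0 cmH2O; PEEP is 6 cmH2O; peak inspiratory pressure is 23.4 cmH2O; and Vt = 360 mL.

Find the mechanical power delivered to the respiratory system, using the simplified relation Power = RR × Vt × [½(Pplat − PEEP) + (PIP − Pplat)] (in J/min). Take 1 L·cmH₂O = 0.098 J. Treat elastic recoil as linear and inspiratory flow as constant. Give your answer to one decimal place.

4.2

Per-breath work = Vt × [½(Pplat−PEEP) + (PIP−Pplat)] = 0.360 × [0.5×13.0 + 4.4] = 0.360 × 10.9 = 3.924 L·cmH2O.
Power = 11 × 3.924 = 43.164 L·cmH2O/min.
× 0.098 J/(L·cmH2O) → 4.23 J/min.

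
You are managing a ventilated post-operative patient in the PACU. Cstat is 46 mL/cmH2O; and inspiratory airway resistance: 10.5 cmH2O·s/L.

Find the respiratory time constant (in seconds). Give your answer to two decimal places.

τ = R × C = 10.5 × 46 mL/cmH2O = 10.5 × 0.046 L/cmH2O = 0.483 s.

0.48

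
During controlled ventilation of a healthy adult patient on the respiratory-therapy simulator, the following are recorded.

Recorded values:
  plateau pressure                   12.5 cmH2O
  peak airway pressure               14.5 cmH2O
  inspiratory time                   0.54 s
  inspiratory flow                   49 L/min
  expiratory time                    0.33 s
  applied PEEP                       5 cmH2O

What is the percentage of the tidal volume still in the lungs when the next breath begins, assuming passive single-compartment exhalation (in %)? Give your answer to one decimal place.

Flow: 49 L/min ÷ 60 = 0.8167 L/s.
Vt = flow × Ti = 0.8167 L/s × 0.54 s × 1000 mL/L = 441.02 mL.
R = (PIP − Pplat)/V̇ = (14.5 − 12.5) / 0.8167 = 2.0/0.8167 = 2.449 cmH2O·s/L.
C = Vt/(Pplat − PEEP) = 441.02 / (12.5 − 5) = 441.02/7.5 = 58.803 mL/cmH2O.
τ = R × C = 2.449 × 0.0588 L/cmH2O = 0.144 s.
Fraction remaining at end-expiration = e^(−Te/τ) = e^(−0.33/0.144) = 0.1011 → 10.11%.

10.1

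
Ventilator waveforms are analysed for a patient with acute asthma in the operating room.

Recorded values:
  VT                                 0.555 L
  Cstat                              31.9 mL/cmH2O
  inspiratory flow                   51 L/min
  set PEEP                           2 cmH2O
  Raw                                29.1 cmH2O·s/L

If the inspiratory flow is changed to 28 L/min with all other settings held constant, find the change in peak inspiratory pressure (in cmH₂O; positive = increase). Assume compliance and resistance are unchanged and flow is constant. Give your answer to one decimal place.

-11.2

Flow: 51 L/min ÷ 60 = 0.85 L/s.
New flow: 28 L/min ÷ 60 = 0.4667 L/s.
PIP = Vt/C + R·V̇ + PEEP (constant-flow equation of motion).
Only the resistive term changes: ΔPIP = R × ΔV̇ = 29.1 × (0.4667 − 0.85) = 29.1 × -0.3833 = -11.154 cmH2O.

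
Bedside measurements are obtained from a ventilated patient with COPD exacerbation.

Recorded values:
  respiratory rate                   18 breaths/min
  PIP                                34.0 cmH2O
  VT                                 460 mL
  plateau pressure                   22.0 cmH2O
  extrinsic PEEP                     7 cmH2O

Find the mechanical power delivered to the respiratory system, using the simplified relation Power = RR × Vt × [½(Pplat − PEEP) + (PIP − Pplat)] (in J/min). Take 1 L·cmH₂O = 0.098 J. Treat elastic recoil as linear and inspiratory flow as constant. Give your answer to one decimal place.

Per-breath work = Vt × [½(Pplat−PEEP) + (PIP−Pplat)] = 0.460 × [0.5×15.0 + 12.0] = 0.460 × 19.5 = 8.97 L·cmH2O.
Power = 18 × 8.97 = 161.46 L·cmH2O/min.
× 0.098 J/(L·cmH2O) → 15.823 J/min.

15.8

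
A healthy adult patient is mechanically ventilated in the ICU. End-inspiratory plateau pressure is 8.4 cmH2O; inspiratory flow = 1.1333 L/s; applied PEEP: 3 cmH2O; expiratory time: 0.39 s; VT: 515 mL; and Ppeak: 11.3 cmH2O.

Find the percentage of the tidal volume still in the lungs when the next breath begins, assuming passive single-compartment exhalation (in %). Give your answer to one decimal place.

R = (PIP − Pplat)/V̇ = (11.3 − 8.4) / 1.1333 = 2.9/1.1333 = 2.559 cmH2O·s/L.
C = Vt/(Pplat − PEEP) = 515.0 / (8.4 − 3) = 515.0/5.4 = 95.37 mL/cmH2O.
τ = R × C = 2.559 × 0.09537 L/cmH2O = 0.2441 s.
Fraction remaining at end-expiration = e^(−Te/τ) = e^(−0.39/0.2441) = 0.2024 → 20.24%.

20.2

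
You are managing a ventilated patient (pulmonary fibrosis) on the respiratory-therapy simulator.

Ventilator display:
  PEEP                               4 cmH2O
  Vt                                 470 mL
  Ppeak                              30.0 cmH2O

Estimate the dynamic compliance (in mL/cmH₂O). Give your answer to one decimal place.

Dynamic compliance = Vt / (PIP − PEEP) = 470 / (30.0 − 4) = 470 / 26.0 = 18.077 mL/cmH2O.

18.1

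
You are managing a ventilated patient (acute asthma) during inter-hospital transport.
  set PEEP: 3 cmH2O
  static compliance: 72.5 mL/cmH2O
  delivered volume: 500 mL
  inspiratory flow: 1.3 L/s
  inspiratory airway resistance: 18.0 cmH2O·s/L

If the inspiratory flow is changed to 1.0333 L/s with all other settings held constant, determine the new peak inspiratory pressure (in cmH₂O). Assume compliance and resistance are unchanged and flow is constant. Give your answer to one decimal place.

28.5

PIP = Vt/C + R·V̇ + PEEP (constant-flow equation of motion).
Only the resistive term changes: ΔPIP = R × ΔV̇ = 18.0 × (1.0333 − 1.3) = 18.0 × -0.2667 = -4.801 cmH2O.
Original PIP = 500/72.5 + 18.0×1.3 + 3 = 33.297 cmH2O; new PIP = 33.297 + (-4.801) = 28.496 cmH2O.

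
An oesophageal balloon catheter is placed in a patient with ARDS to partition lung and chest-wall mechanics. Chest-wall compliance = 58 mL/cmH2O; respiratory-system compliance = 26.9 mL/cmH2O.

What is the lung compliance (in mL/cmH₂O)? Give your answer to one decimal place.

50.2

1/CL = 1/Crs − 1/Ccw.
1/CL = 1/26.9 − 1/58 = 0.01993.
CL = 50.176 mL/cmH2O.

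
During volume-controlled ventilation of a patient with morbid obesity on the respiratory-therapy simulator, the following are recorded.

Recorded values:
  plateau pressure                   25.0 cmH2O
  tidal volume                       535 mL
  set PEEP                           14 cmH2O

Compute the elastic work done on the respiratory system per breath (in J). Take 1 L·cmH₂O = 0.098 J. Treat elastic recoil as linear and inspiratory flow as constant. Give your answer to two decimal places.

Elastic work ≈ ½ × (Pplat − PEEP) × Vt = 0.5 × (25.0 − 14) × 0.535 L = 0.5 × 11.0 × 0.535 = 2.943 L·cmH2O.
× 0.098 J/(L·cmH2O) → 0.2884 J.

0.29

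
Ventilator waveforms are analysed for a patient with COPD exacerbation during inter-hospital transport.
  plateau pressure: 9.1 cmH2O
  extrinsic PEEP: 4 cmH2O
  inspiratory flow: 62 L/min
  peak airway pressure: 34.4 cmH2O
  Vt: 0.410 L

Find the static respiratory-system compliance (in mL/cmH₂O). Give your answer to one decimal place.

Cstat = Vt / (Pplat − PEEP) = 410 / (9.1 − 4) = 410 / 5.1 = 80.392 mL/cmH2O.

80.4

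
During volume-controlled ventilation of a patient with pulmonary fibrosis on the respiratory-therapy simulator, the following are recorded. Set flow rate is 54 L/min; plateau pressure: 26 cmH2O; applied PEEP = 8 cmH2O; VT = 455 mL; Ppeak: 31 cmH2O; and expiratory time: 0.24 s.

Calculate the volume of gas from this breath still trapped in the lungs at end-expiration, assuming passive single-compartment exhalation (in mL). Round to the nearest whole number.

Flow: 54 L/min ÷ 60 = 0.9 L/s.
R = (PIP − Pplat)/V̇ = (31 − 26) / 0.9 = 5.0/0.9 = 5.556 cmH2O·s/L.
C = Vt/(Pplat − PEEP) = 455.0 / (26 − 8) = 455.0/18.0 = 25.278 mL/cmH2O.
τ = R × C = 5.556 × 0.02528 L/cmH2O = 0.1405 s.
Fraction remaining = e^(−Te/τ) = e^(−0.24/0.1405) = 0.1812.
Trapped volume = 455.0 × 0.1812 = 82.446 mL.

82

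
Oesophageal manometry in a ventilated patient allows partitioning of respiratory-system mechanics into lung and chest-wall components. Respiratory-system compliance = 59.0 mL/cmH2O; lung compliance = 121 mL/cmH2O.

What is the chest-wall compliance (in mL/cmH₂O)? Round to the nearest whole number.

1/Ccw = 1/Crs − 1/CL.
1/Ccw = 1/59.0 − 1/121 = 0.008685.
Ccw = 115.14 mL/cmH2O.

115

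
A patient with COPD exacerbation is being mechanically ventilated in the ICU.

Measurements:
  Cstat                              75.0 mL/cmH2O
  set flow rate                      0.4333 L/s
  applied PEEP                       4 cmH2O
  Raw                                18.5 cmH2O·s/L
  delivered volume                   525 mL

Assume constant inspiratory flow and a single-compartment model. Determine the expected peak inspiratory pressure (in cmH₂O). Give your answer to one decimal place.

Equation of motion (constant flow): PIP = Vt/C + R·V̇ + PEEP.
PIP = 525/75.0 + 18.5×0.4333 + 4 = 7.0 + 8.016 + 4 = 19.016 cmH2O.

19.0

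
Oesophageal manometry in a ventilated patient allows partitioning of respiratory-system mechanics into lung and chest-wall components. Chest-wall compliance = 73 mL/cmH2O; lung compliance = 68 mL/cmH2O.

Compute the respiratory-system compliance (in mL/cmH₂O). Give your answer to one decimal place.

35.2

Lung and chest wall are elastances in series: 1/Crs = 1/CL + 1/Ccw.
1/Crs = 1/68 + 1/73 = 0.0284.
Crs = 35.211 mL/cmH2O.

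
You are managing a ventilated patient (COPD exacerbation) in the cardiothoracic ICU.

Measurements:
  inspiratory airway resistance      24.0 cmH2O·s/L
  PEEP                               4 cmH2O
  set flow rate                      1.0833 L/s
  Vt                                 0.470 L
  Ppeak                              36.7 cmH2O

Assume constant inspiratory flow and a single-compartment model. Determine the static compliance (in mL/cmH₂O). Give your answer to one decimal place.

Equation of motion (constant flow): PIP = Vt/C + R·V̇ + PEEP.
Vt/C = PIP − R·V̇ − PEEP = 36.7 − 24.0×1.0833 − 4 = 36.7 − 25.999 − 4 = 6.701 cmH2O.
C = Vt / 6.701 = 470 / 6.701 = 70.139 mL/cmH2O.

70.1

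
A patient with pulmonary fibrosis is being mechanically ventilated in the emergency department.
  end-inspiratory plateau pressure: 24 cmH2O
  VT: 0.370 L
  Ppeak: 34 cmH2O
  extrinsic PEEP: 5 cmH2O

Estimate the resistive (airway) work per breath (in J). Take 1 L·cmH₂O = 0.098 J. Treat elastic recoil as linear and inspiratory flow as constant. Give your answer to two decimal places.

0.36

With constant inspiratory flow the resistive pressure is constant at PIP − Pplat = 34 − 24 = 10.0 cmH2O, so resistive work = 10.0 × 0.370 = 3.7 L·cmH2O.
× 0.098 J/(L·cmH2O) → 0.3626 J.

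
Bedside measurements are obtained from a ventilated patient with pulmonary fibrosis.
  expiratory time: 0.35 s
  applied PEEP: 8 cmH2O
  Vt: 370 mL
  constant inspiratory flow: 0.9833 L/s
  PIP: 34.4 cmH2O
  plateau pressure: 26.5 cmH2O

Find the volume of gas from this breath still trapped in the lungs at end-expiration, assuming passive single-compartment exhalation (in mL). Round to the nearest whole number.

R = (PIP − Pplat)/V̇ = (34.4 − 26.5) / 0.9833 = 7.9/0.9833 = 8.034 cmH2O·s/L.
C = Vt/(Pplat − PEEP) = 370.0 / (26.5 − 8) = 370.0/18.5 = 20.0 mL/cmH2O.
τ = R × C = 8.034 × 0.02 L/cmH2O = 0.1607 s.
Fraction remaining = e^(−Te/τ) = e^(−0.35/0.1607) = 0.1133.
Trapped volume = 370.0 × 0.1133 = 41.921 mL.

42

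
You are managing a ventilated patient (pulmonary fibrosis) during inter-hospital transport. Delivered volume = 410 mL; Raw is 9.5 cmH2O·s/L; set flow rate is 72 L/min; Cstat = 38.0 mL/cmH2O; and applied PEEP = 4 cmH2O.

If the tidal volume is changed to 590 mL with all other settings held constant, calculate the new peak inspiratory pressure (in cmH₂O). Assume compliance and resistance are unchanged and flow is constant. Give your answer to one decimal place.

Flow: 72 L/min ÷ 60 = 1.2 L/s.
PIP = Vt/C + R·V̇ + PEEP (constant-flow equation of motion).
Only the elastic term changes: ΔPIP = ΔVt / C = (590 − 410) / 38.0 = 4.737 cmH2O.
Original PIP = 410/38.0 + 9.5×1.2 + 4 = 26.189 cmH2O; new PIP = 26.189 + (4.737) = 30.926 cmH2O.

30.9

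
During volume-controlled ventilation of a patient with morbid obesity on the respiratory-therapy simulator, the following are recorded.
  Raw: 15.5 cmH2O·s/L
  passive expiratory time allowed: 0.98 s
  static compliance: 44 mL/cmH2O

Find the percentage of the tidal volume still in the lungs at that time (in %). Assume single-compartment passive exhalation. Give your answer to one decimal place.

τ = R × C = 15.5 × 44 mL/cmH2O = 15.5 × 0.044 L/cmH2O = 0.682 s.
Passive exhalation: V(t)/V₀ = e^(−t/τ) = e^(−0.98/0.682) = 0.2377.
Fraction remaining = 0.2377 → 23.77%.

23.8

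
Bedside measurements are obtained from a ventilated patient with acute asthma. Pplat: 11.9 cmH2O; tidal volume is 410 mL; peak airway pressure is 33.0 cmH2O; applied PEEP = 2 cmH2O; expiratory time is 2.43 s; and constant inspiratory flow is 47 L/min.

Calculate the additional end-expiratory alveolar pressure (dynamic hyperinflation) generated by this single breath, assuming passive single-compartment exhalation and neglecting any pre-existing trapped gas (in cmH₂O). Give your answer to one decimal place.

1.1

Flow: 47 L/min ÷ 60 = 0.7833 L/s.
R = (PIP − Pplat)/V̇ = (33.0 − 11.9) / 0.7833 = 21.1/0.7833 = 26.937 cmH2O·s/L.
C = Vt/(Pplat − PEEP) = 410.0 / (11.9 − 2) = 410.0/9.9 = 41.414 mL/cmH2O.
τ = R × C = 26.937 × 0.04141 L/cmH2O = 1.115 s.
Fraction remaining = e^(−Te/τ) = e^(−2.43/1.115) = 0.1131; trapped volume = 410.0 × 0.1131 = 46.371 mL.
Additional alveolar pressure from trapping ≈ V_trapped / C = 46.371 / 41.414 = 1.12 cmH2O.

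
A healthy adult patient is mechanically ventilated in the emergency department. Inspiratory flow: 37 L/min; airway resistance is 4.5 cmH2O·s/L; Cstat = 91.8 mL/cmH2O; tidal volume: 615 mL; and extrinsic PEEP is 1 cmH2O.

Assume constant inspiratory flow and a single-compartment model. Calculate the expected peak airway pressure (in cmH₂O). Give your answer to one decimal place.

Flow: 37 L/min ÷ 60 = 0.6167 L/s.
Equation of motion (constant flow): PIP = Vt/C + R·V̇ + PEEP.
PIP = 615/91.8 + 4.5×0.6167 + 1 = 6.699 + 2.775 + 1 = 10.474 cmH2O.

10.5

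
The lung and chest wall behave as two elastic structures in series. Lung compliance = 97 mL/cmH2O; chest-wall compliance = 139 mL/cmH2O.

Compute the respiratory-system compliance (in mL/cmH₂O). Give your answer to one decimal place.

57.1

Lung and chest wall are elastances in series: 1/Crs = 1/CL + 1/Ccw.
1/Crs = 1/97 + 1/139 = 0.0175.
Crs = 57.143 mL/cmH2O.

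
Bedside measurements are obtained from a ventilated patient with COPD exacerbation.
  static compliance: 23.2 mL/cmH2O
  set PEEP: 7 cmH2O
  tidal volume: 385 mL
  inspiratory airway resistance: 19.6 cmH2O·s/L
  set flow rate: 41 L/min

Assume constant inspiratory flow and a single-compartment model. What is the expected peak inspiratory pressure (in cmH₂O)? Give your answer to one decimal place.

37.0

Flow: 41 L/min ÷ 60 = 0.6833 L/s.
Equation of motion (constant flow): PIP = Vt/C + R·V̇ + PEEP.
PIP = 385/23.2 + 19.6×0.6833 + 7 = 16.595 + 13.393 + 7 = 36.988 cmH2O.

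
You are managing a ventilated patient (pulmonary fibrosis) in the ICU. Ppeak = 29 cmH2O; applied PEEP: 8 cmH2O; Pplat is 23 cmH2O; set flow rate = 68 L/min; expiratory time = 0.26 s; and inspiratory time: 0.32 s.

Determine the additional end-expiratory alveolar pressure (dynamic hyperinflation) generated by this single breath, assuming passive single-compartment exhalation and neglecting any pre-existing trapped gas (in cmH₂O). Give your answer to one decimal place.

Flow: 68 L/min ÷ 60 = 1.1333 L/s.
Vt = flow × Ti = 1.1333 L/s × 0.32 s × 1000 mL/L = 362.66 mL.
R = (PIP − Pplat)/V̇ = (29 − 23) / 1.1333 = 6.0/1.1333 = 5.294 cmH2O·s/L.
C = Vt/(Pplat − PEEP) = 362.66 / (23 − 8) = 362.66/15.0 = 24.177 mL/cmH2O.
τ = R × C = 5.294 × 0.02418 L/cmH2O = 0.128 s.
Fraction remaining = e^(−Te/τ) = e^(−0.26/0.128) = 0.1312; trapped volume = 362.66 × 0.1312 = 47.581 mL.
Additional alveolar pressure from trapping ≈ V_trapped / C = 47.581 / 24.177 = 1.968 cmH2O.

2.0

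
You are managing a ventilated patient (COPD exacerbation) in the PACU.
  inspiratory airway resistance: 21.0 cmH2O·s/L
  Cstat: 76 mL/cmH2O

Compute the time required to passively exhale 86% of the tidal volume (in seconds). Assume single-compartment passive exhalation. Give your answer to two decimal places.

3.14

τ = R × C = 21.0 × 76 mL/cmH2O = 21.0 × 0.076 L/cmH2O = 1.596 s.
Exhaled fraction f = 1 − e^(−t/τ) → t = −τ·ln(1 − f) = −1.596·ln(0.14) = 3.138 s.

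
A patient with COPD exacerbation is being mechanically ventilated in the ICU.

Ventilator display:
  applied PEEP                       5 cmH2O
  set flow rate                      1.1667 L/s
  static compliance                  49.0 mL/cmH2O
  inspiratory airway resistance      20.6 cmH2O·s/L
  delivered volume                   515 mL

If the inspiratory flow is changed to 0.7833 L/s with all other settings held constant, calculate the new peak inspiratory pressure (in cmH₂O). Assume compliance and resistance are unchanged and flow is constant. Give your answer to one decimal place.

PIP = Vt/C + R·V̇ + PEEP (constant-flow equation of motion).
Only the resistive term changes: ΔPIP = R × ΔV̇ = 20.6 × (0.7833 − 1.1667) = 20.6 × -0.3834 = -7.898 cmH2O.
Original PIP = 515/49.0 + 20.6×1.1667 + 5 = 39.544 cmH2O; new PIP = 39.544 + (-7.898) = 31.646 cmH2O.

31.6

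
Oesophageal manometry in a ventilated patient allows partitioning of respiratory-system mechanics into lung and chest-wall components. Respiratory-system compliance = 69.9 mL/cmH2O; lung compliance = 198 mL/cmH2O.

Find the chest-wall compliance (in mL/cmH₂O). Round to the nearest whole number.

108

1/Ccw = 1/Crs − 1/CL.
1/Ccw = 1/69.9 − 1/198 = 0.009256.
Ccw = 108.04 mL/cmH2O.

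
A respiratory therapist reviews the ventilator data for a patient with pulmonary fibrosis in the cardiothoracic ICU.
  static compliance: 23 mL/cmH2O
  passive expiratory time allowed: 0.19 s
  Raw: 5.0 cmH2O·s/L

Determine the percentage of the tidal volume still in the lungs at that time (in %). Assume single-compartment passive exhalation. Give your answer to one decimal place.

19.2

τ = R × C = 5.0 × 23 mL/cmH2O = 5.0 × 0.023 L/cmH2O = 0.115 s.
Passive exhalation: V(t)/V₀ = e^(−t/τ) = e^(−0.19/0.115) = 0.1916.
Fraction remaining = 0.1916 → 19.16%.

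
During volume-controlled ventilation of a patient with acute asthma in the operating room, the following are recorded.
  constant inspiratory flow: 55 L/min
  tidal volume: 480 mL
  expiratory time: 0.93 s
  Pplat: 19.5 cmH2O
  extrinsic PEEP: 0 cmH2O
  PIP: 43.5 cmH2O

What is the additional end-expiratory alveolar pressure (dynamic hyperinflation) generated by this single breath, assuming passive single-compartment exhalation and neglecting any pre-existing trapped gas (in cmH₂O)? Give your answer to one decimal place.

Flow: 55 L/min ÷ 60 = 0.9167 L/s.
R = (PIP − Pplat)/V̇ = (43.5 − 19.5) / 0.9167 = 24.0/0.9167 = 26.181 cmH2O·s/L.
C = Vt/(Pplat − PEEP) = 480.0 / (19.5 − 0) = 480.0/19.5 = 24.615 mL/cmH2O.
τ = R × C = 26.181 × 0.02462 L/cmH2O = 0.6446 s.
Fraction remaining = e^(−Te/τ) = e^(−0.93/0.6446) = 0.2363; trapped volume = 480.0 × 0.2363 = 113.42 mL.
Additional alveolar pressure from trapping ≈ V_trapped / C = 113.42 / 24.615 = 4.608 cmH2O.

4.6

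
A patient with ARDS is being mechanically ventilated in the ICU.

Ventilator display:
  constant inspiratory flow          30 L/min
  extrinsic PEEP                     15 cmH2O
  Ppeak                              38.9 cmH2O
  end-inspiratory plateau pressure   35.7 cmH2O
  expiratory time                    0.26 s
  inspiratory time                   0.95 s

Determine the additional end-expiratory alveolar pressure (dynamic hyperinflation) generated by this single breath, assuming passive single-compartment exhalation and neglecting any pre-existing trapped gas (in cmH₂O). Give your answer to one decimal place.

Flow: 30 L/min ÷ 60 = 0.5 L/s.
Vt = flow × Ti = 0.5 L/s × 0.95 s × 1000 mL/L = 475.0 mL.
R = (PIP − Pplat)/V̇ = (38.9 − 35.7) / 0.5 = 3.2/0.5 = 6.4 cmH2O·s/L.
C = Vt/(Pplat − PEEP) = 475.0 / (35.7 − 15) = 475.0/20.7 = 22.947 mL/cmH2O.
τ = R × C = 6.4 × 0.02295 L/cmH2O = 0.1469 s.
Fraction remaining = e^(−Te/τ) = e^(−0.26/0.1469) = 0.1703; trapped volume = 475.0 × 0.1703 = 80.893 mL.
Additional alveolar pressure from trapping ≈ V_trapped / C = 80.893 / 22.947 = 3.525 cmH2O.

3.5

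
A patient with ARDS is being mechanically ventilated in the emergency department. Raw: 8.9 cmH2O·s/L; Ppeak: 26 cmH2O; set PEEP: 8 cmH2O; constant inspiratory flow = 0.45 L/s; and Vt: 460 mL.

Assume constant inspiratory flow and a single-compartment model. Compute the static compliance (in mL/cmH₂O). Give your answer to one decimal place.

32.9

Equation of motion (constant flow): PIP = Vt/C + R·V̇ + PEEP.
Vt/C = PIP − R·V̇ − PEEP = 26 − 8.9×0.45 − 8 = 26 − 4.005 − 8 = 13.995 cmH2O.
C = Vt / 13.995 = 460 / 13.995 = 32.869 mL/cmH2O.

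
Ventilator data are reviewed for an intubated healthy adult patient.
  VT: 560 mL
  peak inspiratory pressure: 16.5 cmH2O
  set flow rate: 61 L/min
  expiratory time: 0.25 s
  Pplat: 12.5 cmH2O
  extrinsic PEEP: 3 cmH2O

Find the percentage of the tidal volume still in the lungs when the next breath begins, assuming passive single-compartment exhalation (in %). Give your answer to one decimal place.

34.0

Flow: 61 L/min ÷ 60 = 1.0167 L/s.
R = (PIP − Pplat)/V̇ = (16.5 − 12.5) / 1.0167 = 4.0/1.0167 = 3.934 cmH2O·s/L.
C = Vt/(Pplat − PEEP) = 560.0 / (12.5 − 3) = 560.0/9.5 = 58.947 mL/cmH2O.
τ = R × C = 3.934 × 0.05895 L/cmH2O = 0.2319 s.
Fraction remaining at end-expiration = e^(−Te/τ) = e^(−0.25/0.2319) = 0.3403 → 34.03%.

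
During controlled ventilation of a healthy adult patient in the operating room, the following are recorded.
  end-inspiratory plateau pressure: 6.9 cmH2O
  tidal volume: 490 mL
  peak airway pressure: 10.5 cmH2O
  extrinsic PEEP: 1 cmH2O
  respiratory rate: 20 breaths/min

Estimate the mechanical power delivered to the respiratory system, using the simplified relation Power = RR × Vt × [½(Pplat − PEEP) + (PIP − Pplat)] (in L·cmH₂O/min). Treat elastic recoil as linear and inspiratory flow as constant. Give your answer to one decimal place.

Per-breath work = Vt × [½(Pplat−PEEP) + (PIP−Pplat)] = 0.490 × [0.5×5.9 + 3.6] = 0.490 × 6.55 = 3.21 L·cmH2O.
Power = 20 × 3.21 = 64.2 L·cmH2O/min.

64.2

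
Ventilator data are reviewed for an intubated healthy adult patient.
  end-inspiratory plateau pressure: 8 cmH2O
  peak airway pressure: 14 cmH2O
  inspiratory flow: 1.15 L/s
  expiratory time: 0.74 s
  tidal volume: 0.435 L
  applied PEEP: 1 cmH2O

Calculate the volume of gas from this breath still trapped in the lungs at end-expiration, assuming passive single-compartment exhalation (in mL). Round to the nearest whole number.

44

R = (PIP − Pplat)/V̇ = (14 − 8) / 1.15 = 6.0/1.15 = 5.217 cmH2O·s/L.
C = Vt/(Pplat − PEEP) = 435.0 / (8 − 1) = 435.0/7.0 = 62.143 mL/cmH2O.
τ = R × C = 5.217 × 0.06214 L/cmH2O = 0.3242 s.
Fraction remaining = e^(−Te/τ) = e^(−0.74/0.3242) = 0.102.
Trapped volume = 435.0 × 0.102 = 44.37 mL.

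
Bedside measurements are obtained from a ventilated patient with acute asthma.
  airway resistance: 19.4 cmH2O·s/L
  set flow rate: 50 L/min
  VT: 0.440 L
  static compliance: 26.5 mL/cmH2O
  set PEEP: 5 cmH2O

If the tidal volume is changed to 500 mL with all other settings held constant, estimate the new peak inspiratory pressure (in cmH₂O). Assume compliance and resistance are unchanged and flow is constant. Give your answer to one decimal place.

40.0

Flow: 50 L/min ÷ 60 = 0.8333 L/s.
PIP = Vt/C + R·V̇ + PEEP (constant-flow equation of motion).
Only the elastic term changes: ΔPIP = ΔVt / C = (500 − 440) / 26.5 = 2.264 cmH2O.
Original PIP = 440/26.5 + 19.4×0.8333 + 5 = 37.77 cmH2O; new PIP = 37.77 + (2.264) = 40.034 cmH2O.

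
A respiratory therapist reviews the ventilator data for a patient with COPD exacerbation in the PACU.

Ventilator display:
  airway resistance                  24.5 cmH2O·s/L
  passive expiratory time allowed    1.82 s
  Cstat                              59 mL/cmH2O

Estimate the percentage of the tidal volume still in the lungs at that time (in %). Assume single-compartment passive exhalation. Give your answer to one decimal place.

28.4

τ = R × C = 24.5 × 59 mL/cmH2O = 24.5 × 0.059 L/cmH2O = 1.446 s.
Passive exhalation: V(t)/V₀ = e^(−t/τ) = e^(−1.82/1.446) = 0.284.
Fraction remaining = 0.284 → 28.4%.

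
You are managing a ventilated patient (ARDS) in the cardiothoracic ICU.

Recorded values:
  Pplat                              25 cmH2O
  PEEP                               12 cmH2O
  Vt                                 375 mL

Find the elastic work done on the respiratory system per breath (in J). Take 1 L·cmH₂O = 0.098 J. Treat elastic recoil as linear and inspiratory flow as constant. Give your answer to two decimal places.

0.24

Elastic work ≈ ½ × (Pplat − PEEP) × Vt = 0.5 × (25 − 12) × 0.375 L = 0.5 × 13.0 × 0.375 = 2.438 L·cmH2O.
× 0.098 J/(L·cmH2O) → 0.2389 J.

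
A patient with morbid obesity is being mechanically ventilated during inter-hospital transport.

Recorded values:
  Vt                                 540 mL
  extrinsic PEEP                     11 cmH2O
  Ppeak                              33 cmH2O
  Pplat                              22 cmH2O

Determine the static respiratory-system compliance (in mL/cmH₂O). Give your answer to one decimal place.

49.1

Cstat = Vt / (Pplat − PEEP) = 540 / (22 − 11) = 540 / 11.0 = 49.091 mL/cmH2O.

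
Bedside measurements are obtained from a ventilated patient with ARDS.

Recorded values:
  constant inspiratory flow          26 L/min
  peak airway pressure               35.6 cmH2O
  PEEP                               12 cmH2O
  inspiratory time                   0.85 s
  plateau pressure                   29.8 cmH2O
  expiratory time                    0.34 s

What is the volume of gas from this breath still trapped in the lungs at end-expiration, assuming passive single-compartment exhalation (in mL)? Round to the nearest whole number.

108

Flow: 26 L/min ÷ 60 = 0.4333 L/s.
Vt = flow × Ti = 0.4333 L/s × 0.85 s × 1000 mL/L = 368.31 mL.
R = (PIP − Pplat)/V̇ = (35.6 − 29.8) / 0.4333 = 5.8/0.4333 = 13.386 cmH2O·s/L.
C = Vt/(Pplat − PEEP) = 368.31 / (29.8 − 12) = 368.31/17.8 = 20.692 mL/cmH2O.
τ = R × C = 13.386 × 0.02069 L/cmH2O = 0.277 s.
Fraction remaining = e^(−Te/τ) = e^(−0.34/0.277) = 0.293.
Trapped volume = 368.31 × 0.293 = 107.91 mL.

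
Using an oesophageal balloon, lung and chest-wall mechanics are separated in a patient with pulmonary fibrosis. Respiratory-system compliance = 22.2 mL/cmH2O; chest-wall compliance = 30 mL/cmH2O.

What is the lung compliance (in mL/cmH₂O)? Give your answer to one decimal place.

1/CL = 1/Crs − 1/Ccw.
1/CL = 1/22.2 − 1/30 = 0.01171.
CL = 85.397 mL/cmH2O.

85.4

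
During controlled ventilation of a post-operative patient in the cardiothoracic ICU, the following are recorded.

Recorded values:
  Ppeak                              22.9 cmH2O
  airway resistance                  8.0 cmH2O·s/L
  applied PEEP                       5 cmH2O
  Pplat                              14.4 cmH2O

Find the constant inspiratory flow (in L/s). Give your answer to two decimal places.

flow = (PIP − Pplat) / Raw = 8.5 / 8.0 = 1.063 L/s.

1.06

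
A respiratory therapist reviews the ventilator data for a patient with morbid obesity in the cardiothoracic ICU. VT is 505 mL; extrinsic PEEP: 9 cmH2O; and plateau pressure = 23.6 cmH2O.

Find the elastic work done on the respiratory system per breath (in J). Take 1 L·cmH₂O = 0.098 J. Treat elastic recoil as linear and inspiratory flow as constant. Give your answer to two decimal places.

0.36

Elastic work ≈ ½ × (Pplat − PEEP) × Vt = 0.5 × (23.6 − 9) × 0.505 L = 0.5 × 14.6 × 0.505 = 3.687 L·cmH2O.
× 0.098 J/(L·cmH2O) → 0.3613 J.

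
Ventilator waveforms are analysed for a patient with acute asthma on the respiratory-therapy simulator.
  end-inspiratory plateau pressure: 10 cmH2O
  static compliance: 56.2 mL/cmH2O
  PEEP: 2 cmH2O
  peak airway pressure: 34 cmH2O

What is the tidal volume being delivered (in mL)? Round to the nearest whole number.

450

Vt = Cstat × (Pplat − PEEP) = 56.2 × (10 − 2) = 56.2 × 8.0 = 449.6 mL.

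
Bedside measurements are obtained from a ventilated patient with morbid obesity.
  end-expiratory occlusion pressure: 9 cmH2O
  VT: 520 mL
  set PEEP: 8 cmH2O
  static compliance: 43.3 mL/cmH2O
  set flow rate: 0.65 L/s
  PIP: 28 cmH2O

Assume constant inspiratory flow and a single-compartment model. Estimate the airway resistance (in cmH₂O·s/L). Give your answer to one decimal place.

10.8

Total PEEP = 9 cmH2O (set 8 + intrinsic 1); this is the baseline alveolar pressure.
Equation of motion (constant flow): PIP = Vt/C + R·V̇ + PEEP.
R·V̇ = PIP − Vt/C − PEEP = 28 − 520/43.3 − 9 = 28 − 12.009 − 9 = 6.991 cmH2O.
R = 6.991 / 0.65 = 10.755 cmH2O·s/L.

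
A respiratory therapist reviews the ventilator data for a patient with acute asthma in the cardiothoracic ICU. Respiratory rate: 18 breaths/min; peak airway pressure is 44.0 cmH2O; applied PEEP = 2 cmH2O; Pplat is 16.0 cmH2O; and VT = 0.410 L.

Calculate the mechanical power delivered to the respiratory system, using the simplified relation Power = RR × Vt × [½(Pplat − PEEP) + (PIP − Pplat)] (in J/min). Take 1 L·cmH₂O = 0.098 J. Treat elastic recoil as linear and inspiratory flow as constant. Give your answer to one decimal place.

25.3

Per-breath work = Vt × [½(Pplat−PEEP) + (PIP−Pplat)] = 0.410 × [0.5×14.0 + 28.0] = 0.410 × 35.0 = 14.35 L·cmH2O.
Power = 18 × 14.35 = 258.3 L·cmH2O/min.
× 0.098 J/(L·cmH2O) → 25.313 J/min.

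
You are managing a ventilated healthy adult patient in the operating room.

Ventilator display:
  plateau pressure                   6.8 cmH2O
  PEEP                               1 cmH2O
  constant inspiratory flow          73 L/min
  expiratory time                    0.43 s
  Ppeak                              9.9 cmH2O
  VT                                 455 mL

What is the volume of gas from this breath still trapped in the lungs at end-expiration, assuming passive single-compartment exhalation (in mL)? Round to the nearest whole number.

53

Flow: 73 L/min ÷ 60 = 1.2167 L/s.
R = (PIP − Pplat)/V̇ = (9.9 − 6.8) / 1.2167 = 3.1/1.2167 = 2.548 cmH2O·s/L.
C = Vt/(Pplat − PEEP) = 455.0 / (6.8 − 1) = 455.0/5.8 = 78.448 mL/cmH2O.
τ = R × C = 2.548 × 0.07845 L/cmH2O = 0.1999 s.
Fraction remaining = e^(−Te/τ) = e^(−0.43/0.1999) = 0.1164.
Trapped volume = 455.0 × 0.1164 = 52.962 mL.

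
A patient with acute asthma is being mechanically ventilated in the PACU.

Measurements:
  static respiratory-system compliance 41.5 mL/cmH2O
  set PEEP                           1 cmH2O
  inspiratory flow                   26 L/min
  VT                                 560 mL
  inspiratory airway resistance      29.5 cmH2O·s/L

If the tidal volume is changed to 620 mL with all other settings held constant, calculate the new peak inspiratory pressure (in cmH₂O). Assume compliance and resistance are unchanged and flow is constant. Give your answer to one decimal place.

Flow: 26 L/min ÷ 60 = 0.4333 L/s.
PIP = Vt/C + R·V̇ + PEEP (constant-flow equation of motion).
Only the elastic term changes: ΔPIP = ΔVt / C = (620 − 560) / 41.5 = 1.446 cmH2O.
Original PIP = 560/41.5 + 29.5×0.4333 + 1 = 27.276 cmH2O; new PIP = 27.276 + (1.446) = 28.722 cmH2O.

28.7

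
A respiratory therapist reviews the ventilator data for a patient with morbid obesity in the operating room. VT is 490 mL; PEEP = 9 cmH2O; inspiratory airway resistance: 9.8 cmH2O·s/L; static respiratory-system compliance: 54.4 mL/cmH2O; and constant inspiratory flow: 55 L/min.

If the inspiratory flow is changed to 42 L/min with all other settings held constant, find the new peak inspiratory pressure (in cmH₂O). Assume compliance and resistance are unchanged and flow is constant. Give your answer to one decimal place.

24.9

Flow: 55 L/min ÷ 60 = 0.9167 L/s.
New flow: 42 L/min ÷ 60 = 0.7 L/s.
PIP = Vt/C + R·V̇ + PEEP (constant-flow equation of motion).
Only the resistive term changes: ΔPIP = R × ΔV̇ = 9.8 × (0.7 − 0.9167) = 9.8 × -0.2167 = -2.124 cmH2O.
Original PIP = 490/54.4 + 9.8×0.9167 + 9 = 26.991 cmH2O; new PIP = 26.991 + (-2.124) = 24.867 cmH2O.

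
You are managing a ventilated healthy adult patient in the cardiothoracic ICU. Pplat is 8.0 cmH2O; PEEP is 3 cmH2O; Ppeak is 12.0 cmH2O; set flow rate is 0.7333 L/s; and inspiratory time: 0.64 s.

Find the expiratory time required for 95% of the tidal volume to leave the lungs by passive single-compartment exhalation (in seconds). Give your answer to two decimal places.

1.53

Vt = flow × Ti = 0.7333 L/s × 0.64 s × 1000 mL/L = 469.31 mL.
R = (PIP − Pplat)/V̇ = (12.0 − 8.0) / 0.7333 = 4.0/0.7333 = 5.455 cmH2O·s/L.
C = Vt/(Pplat − PEEP) = 469.31 / (8.0 − 3) = 469.31/5.0 = 93.862 mL/cmH2O.
τ = R × C = 5.455 × 0.09386 L/cmH2O = 0.512 s.
t = −τ·ln(1 − 0.95) = −0.512·ln(0.05) = 1.534 s.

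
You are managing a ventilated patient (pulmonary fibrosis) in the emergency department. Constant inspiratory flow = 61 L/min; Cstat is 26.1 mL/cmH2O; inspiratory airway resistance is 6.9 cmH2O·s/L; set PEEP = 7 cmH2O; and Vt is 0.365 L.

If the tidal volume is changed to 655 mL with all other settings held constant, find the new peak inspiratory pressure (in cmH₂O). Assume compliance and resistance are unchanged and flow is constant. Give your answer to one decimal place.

39.1

Flow: 61 L/min ÷ 60 = 1.0167 L/s.
PIP = Vt/C + R·V̇ + PEEP (constant-flow equation of motion).
Only the elastic term changes: ΔPIP = ΔVt / C = (655 − 365) / 26.1 = 11.111 cmH2O.
Original PIP = 365/26.1 + 6.9×1.0167 + 7 = 28.0 cmH2O; new PIP = 28.0 + (11.111) = 39.111 cmH2O.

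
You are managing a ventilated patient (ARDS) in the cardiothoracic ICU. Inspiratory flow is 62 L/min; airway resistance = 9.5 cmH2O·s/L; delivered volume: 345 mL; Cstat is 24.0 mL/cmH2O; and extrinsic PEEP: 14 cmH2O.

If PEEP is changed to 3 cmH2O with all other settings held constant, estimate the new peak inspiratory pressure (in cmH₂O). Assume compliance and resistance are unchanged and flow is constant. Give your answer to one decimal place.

27.2

Flow: 62 L/min ÷ 60 = 1.0333 L/s.
PIP = Vt/C + R·V̇ + PEEP (constant-flow equation of motion).
Only the baseline term changes: ΔPIP = ΔPEEP = 3 − 14 = -11.0 cmH2O.
Original PIP = 345/24.0 + 9.5×1.0333 + 14 = 38.191 cmH2O; new PIP = 38.191 + (-11.0) = 27.191 cmH2O.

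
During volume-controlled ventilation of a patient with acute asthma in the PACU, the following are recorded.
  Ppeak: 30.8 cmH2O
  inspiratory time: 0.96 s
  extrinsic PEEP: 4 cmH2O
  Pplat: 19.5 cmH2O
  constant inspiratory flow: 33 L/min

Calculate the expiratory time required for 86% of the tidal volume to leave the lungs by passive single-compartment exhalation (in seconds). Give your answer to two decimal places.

Flow: 33 L/min ÷ 60 = 0.55 L/s.
Vt = flow × Ti = 0.55 L/s × 0.96 s × 1000 mL/L = 528.0 mL.
R = (PIP − Pplat)/V̇ = (30.8 − 19.5) / 0.55 = 11.3/0.55 = 20.545 cmH2O·s/L.
C = Vt/(Pplat − PEEP) = 528.0 / (19.5 − 4) = 528.0/15.5 = 34.065 mL/cmH2O.
τ = R × C = 20.545 × 0.03407 L/cmH2O = 0.7 s.
t = −τ·ln(1 − 0.86) = −0.7·ln(0.14) = 1.376 s.

1.38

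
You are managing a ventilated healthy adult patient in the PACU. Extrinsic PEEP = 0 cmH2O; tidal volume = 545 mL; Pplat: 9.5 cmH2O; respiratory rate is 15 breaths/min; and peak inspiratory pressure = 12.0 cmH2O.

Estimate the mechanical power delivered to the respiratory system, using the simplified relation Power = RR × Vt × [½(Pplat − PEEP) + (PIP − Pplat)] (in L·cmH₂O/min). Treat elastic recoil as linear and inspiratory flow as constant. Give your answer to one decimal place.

Per-breath work = Vt × [½(Pplat−PEEP) + (PIP−Pplat)] = 0.545 × [0.5×9.5 + 2.5] = 0.545 × 7.25 = 3.951 L·cmH2O.
Power = 15 × 3.951 = 59.265 L·cmH2O/min.

59.3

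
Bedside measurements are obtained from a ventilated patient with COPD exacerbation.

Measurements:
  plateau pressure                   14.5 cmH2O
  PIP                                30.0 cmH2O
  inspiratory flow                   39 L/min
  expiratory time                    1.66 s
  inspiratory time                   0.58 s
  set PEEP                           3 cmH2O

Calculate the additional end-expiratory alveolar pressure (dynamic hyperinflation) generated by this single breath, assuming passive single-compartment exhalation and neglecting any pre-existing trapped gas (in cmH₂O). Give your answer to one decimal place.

Flow: 39 L/min ÷ 60 = 0.65 L/s.
Vt = flow × Ti = 0.65 L/s × 0.58 s × 1000 mL/L = 377.0 mL.
R = (PIP − Pplat)/V̇ = (30.0 − 14.5) / 0.65 = 15.5/0.65 = 23.846 cmH2O·s/L.
C = Vt/(Pplat − PEEP) = 377.0 / (14.5 − 3) = 377.0/11.5 = 32.783 mL/cmH2O.
τ = R × C = 23.846 × 0.03278 L/cmH2O = 0.7817 s.
Fraction remaining = e^(−Te/τ) = e^(−1.66/0.7817) = 0.1196; trapped volume = 377.0 × 0.1196 = 45.089 mL.
Additional alveolar pressure from trapping ≈ V_trapped / C = 45.089 / 32.783 = 1.375 cmH2O.

1.4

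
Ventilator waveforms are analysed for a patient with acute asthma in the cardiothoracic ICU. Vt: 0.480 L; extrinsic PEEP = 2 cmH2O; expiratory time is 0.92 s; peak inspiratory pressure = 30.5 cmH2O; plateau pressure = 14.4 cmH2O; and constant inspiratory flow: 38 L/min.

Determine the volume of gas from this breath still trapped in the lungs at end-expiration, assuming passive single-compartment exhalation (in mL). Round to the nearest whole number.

Flow: 38 L/min ÷ 60 = 0.6333 L/s.
R = (PIP − Pplat)/V̇ = (30.5 − 14.4) / 0.6333 = 16.1/0.6333 = 25.422 cmH2O·s/L.
C = Vt/(Pplat − PEEP) = 480.0 / (14.4 − 2) = 480.0/12.4 = 38.71 mL/cmH2O.
τ = R × C = 25.422 × 0.03871 L/cmH2O = 0.9841 s.
Fraction remaining = e^(−Te/τ) = e^(−0.92/0.9841) = 0.3926.
Trapped volume = 480.0 × 0.3926 = 188.45 mL.

188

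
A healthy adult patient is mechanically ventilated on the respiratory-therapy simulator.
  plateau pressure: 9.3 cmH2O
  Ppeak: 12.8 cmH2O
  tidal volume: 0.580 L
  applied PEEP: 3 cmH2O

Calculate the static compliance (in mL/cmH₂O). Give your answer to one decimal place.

92.1

Cstat = Vt / (Pplat − PEEP) = 580 / (9.3 − 3) = 580 / 6.3 = 92.063 mL/cmH2O.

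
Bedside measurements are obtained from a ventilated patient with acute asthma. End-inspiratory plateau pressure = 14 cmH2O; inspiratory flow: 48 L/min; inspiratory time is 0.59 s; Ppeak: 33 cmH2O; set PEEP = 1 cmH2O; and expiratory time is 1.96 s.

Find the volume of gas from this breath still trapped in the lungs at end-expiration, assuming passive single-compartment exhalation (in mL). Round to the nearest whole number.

Flow: 48 L/min ÷ 60 = 0.8 L/s.
Vt = flow × Ti = 0.8 L/s × 0.59 s × 1000 mL/L = 472.0 mL.
R = (PIP − Pplat)/V̇ = (33 − 14) / 0.8 = 19.0/0.8 = 23.75 cmH2O·s/L.
C = Vt/(Pplat − PEEP) = 472.0 / (14 − 1) = 472.0/13.0 = 36.308 mL/cmH2O.
τ = R × C = 23.75 × 0.03631 L/cmH2O = 0.8624 s.
Fraction remaining = e^(−Te/τ) = e^(−1.96/0.8624) = 0.103.
Trapped volume = 472.0 × 0.103 = 48.616 mL.

49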